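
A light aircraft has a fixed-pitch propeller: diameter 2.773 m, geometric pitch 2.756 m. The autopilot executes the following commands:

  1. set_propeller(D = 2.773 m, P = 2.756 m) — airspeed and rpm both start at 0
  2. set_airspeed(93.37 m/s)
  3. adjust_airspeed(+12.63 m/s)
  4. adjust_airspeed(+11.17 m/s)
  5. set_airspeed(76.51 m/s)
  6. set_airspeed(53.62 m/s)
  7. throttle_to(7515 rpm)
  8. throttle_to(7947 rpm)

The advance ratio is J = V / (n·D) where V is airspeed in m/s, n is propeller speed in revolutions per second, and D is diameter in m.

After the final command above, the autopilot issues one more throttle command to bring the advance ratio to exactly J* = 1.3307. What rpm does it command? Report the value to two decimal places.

set_propeller: D = 2.773 m, P = 2.756 m (p = P/D = 0.993869); state ← (V=0, rpm=0)
set_airspeed(93.37): V ← 93.37 m/s
adjust_airspeed(+12.63): V ← 93.37 +12.63 = 106 m/s
adjust_airspeed(+11.17): V ← 106 +11.17 = 117.17 m/s
set_airspeed(76.51): V ← 76.51 m/s
set_airspeed(53.62): V ← 53.62 m/s
throttle_to(7515): rpm ← 7515
throttle_to(7947): rpm ← 7947
final state: V = 53.62 m/s, rpm = 7947 → n = rpm/60 = 132.450000 rev/s
target J* = 1.3307; solve J* = V/(n·D) for n: n = V/(J*·D) = 53.62/(1.3307 × 2.773) = 14.531043 rev/s
rpm = 60·n = 871.862570

rpm = 871.86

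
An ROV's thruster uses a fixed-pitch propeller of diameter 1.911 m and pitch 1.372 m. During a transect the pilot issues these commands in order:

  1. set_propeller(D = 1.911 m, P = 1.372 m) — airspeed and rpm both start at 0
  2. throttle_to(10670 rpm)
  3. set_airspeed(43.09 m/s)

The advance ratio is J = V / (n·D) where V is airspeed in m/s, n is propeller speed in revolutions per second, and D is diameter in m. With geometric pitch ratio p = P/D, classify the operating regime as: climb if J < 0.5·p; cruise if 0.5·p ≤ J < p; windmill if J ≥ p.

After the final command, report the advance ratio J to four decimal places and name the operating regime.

J = 0.1268, regime = climb

set_propeller: D = 1.911 m, P = 1.372 m (p = P/D = 0.717949); state ← (V=0, rpm=0)
throttle_to(10670): rpm ← 10670
set_airspeed(43.09): V ← 43.09 m/s
final state: V = 43.09 m/s, rpm = 10670 → n = rpm/60 = 177.833333 rev/s
J = V / (n·D) = 43.09 / (177.833333 × 1.911) = 0.126795
regime bands: climb J<0.3590 | cruise [0.3590, 0.7179) | windmill J≥0.7179
J = 0.1268 → climb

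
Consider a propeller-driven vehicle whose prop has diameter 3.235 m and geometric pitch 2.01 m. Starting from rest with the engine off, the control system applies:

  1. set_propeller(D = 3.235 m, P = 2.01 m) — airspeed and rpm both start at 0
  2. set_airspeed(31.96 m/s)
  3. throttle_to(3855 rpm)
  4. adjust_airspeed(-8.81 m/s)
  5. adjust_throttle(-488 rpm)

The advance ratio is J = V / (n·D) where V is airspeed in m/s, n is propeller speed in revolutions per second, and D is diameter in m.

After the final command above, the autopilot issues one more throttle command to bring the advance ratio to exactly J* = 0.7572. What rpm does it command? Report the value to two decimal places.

set_propeller: D = 3.235 m, P = 2.01 m (p = P/D = 0.621329); state ← (V=0, rpm=0)
set_airspeed(31.96): V ← 31.96 m/s
throttle_to(3855): rpm ← 3855
adjust_airspeed(-8.81): V ← 31.96 -8.81 = 23.15 m/s
adjust_throttle(-488): rpm ← 3855 -488 = 3367
final state: V = 23.15 m/s, rpm = 3367 → n = rpm/60 = 56.116667 rev/s
target J* = 0.7572; solve J* = V/(n·D) for n: n = V/(J*·D) = 23.15/(0.7572 × 3.235) = 9.450746 rev/s
rpm = 60·n = 567.044778

rpm = 567.04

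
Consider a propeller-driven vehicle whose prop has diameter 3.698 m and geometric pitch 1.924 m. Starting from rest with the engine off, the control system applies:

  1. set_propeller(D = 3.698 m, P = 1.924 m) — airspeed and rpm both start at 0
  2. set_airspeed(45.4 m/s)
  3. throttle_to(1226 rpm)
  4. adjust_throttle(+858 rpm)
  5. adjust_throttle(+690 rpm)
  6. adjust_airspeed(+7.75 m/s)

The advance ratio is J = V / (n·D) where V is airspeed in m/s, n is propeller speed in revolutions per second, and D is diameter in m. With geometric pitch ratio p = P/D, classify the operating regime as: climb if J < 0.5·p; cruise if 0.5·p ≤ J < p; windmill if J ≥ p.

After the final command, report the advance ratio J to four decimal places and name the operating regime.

J = 0.3109, regime = cruise

set_propeller: D = 3.698 m, P = 1.924 m (p = P/D = 0.520281); state ← (V=0, rpm=0)
set_airspeed(45.4): V ← 45.4 m/s
throttle_to(1226): rpm ← 1226
adjust_throttle(+858): rpm ← 1226 +858 = 2084
adjust_throttle(+690): rpm ← 2084 +690 = 2774
adjust_airspeed(+7.75): V ← 45.4 +7.75 = 53.15 m/s
final state: V = 53.15 m/s, rpm = 2774 → n = rpm/60 = 46.233333 rev/s
J = V / (n·D) = 53.15 / (46.233333 × 3.698) = 0.310872
regime bands: climb J<0.2601 | cruise [0.2601, 0.5203) | windmill J≥0.5203
J = 0.3109 → cruise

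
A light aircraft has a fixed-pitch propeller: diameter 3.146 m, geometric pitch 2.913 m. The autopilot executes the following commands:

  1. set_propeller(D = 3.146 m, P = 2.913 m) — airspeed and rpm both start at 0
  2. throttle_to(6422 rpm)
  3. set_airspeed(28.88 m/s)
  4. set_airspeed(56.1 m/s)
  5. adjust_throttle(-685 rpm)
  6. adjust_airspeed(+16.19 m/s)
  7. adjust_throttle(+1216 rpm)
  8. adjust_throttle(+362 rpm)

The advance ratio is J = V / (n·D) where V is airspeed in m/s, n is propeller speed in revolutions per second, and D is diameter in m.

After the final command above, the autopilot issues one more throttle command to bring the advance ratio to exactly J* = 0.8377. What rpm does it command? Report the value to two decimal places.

rpm = 1645.82

set_propeller: D = 3.146 m, P = 2.913 m (p = P/D = 0.925938); state ← (V=0, rpm=0)
throttle_to(6422): rpm ← 6422
set_airspeed(28.88): V ← 28.88 m/s
set_airspeed(56.1): V ← 56.1 m/s
adjust_throttle(-685): rpm ← 6422 -685 = 5737
adjust_airspeed(+16.19): V ← 56.1 +16.19 = 72.29 m/s
adjust_throttle(+1216): rpm ← 5737 +1216 = 6953
adjust_throttle(+362): rpm ← 6953 +362 = 7315
final state: V = 72.29 m/s, rpm = 7315 → n = rpm/60 = 121.916667 rev/s
target J* = 0.8377; solve J* = V/(n·D) for n: n = V/(J*·D) = 72.29/(0.8377 × 3.146) = 27.430327 rev/s
rpm = 60·n = 1645.819643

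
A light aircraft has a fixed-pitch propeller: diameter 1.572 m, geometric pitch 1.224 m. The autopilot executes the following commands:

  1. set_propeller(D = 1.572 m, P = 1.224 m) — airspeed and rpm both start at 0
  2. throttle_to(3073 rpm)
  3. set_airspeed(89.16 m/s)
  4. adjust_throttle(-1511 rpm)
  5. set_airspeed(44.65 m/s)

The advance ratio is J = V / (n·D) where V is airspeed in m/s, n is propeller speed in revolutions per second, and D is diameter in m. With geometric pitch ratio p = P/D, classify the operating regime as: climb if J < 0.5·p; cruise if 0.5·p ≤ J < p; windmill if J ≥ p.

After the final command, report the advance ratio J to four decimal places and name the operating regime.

J = 1.0910, regime = windmill

set_propeller: D = 1.572 m, P = 1.224 m (p = P/D = 0.778626); state ← (V=0, rpm=0)
throttle_to(3073): rpm ← 3073
set_airspeed(89.16): V ← 89.16 m/s
adjust_throttle(-1511): rpm ← 3073 -1511 = 1562
set_airspeed(44.65): V ← 44.65 m/s
final state: V = 44.65 m/s, rpm = 1562 → n = rpm/60 = 26.033333 rev/s
J = V / (n·D) = 44.65 / (26.033333 × 1.572) = 1.091036
regime bands: climb J<0.3893 | cruise [0.3893, 0.7786) | windmill J≥0.7786
J = 1.0910 → windmill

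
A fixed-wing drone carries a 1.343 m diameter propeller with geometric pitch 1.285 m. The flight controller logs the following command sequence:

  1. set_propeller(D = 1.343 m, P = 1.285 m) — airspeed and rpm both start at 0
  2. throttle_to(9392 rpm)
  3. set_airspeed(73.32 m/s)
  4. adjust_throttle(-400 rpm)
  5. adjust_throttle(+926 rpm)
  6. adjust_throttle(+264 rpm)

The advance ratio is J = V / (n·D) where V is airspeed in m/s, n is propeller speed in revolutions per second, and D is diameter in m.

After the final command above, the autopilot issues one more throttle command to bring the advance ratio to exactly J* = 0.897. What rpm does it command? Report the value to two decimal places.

set_propeller: D = 1.343 m, P = 1.285 m (p = P/D = 0.956813); state ← (V=0, rpm=0)
throttle_to(9392): rpm ← 9392
set_airspeed(73.32): V ← 73.32 m/s
adjust_throttle(-400): rpm ← 9392 -400 = 8992
adjust_throttle(+926): rpm ← 8992 +926 = 9918
adjust_throttle(+264): rpm ← 9918 +264 = 10182
final state: V = 73.32 m/s, rpm = 10182 → n = rpm/60 = 169.700000 rev/s
target J* = 0.897; solve J* = V/(n·D) for n: n = V/(J*·D) = 73.32/(0.897 × 1.343) = 60.863090 rev/s
rpm = 60·n = 3651.785425

rpm = 3651.79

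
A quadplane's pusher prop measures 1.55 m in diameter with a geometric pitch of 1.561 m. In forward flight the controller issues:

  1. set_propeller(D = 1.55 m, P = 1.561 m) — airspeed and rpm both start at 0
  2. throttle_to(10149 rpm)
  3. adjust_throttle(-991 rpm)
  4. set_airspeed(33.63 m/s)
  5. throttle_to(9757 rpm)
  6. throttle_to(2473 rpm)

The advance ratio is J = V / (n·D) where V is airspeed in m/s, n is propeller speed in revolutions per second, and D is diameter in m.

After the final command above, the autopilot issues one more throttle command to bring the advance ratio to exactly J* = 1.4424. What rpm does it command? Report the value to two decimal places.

rpm = 902.53

set_propeller: D = 1.55 m, P = 1.561 m (p = P/D = 1.007097); state ← (V=0, rpm=0)
throttle_to(10149): rpm ← 10149
adjust_throttle(-991): rpm ← 10149 -991 = 9158
set_airspeed(33.63): V ← 33.63 m/s
throttle_to(9757): rpm ← 9757
throttle_to(2473): rpm ← 2473
final state: V = 33.63 m/s, rpm = 2473 → n = rpm/60 = 41.216667 rev/s
target J* = 1.4424; solve J* = V/(n·D) for n: n = V/(J*·D) = 33.63/(1.4424 × 1.55) = 15.042134 rev/s
rpm = 60·n = 902.528045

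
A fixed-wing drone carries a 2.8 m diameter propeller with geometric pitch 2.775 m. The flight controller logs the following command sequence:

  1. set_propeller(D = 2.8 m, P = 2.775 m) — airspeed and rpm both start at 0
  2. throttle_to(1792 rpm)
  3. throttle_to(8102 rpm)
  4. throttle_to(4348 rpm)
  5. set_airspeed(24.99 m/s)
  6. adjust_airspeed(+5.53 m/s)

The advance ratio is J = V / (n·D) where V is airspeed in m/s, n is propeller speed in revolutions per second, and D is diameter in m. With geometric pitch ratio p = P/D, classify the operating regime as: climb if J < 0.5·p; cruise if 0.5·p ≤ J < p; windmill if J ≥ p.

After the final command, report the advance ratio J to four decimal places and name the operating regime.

J = 0.1504, regime = climb

set_propeller: D = 2.8 m, P = 2.775 m (p = P/D = 0.991071); state ← (V=0, rpm=0)
throttle_to(1792): rpm ← 1792
throttle_to(8102): rpm ← 8102
throttle_to(4348): rpm ← 4348
set_airspeed(24.99): V ← 24.99 m/s
adjust_airspeed(+5.53): V ← 24.99 +5.53 = 30.52 m/s
final state: V = 30.52 m/s, rpm = 4348 → n = rpm/60 = 72.466667 rev/s
J = V / (n·D) = 30.52 / (72.466667 × 2.8) = 0.150414
regime bands: climb J<0.4955 | cruise [0.4955, 0.9911) | windmill J≥0.9911
J = 0.1504 → climb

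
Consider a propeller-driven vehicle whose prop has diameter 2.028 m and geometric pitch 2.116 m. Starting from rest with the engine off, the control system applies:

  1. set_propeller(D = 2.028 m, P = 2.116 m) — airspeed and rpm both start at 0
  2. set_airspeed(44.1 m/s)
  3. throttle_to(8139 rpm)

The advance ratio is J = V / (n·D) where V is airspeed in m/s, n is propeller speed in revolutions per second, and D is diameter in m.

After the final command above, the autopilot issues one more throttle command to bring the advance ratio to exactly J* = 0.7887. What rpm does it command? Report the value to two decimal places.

rpm = 1654.28

set_propeller: D = 2.028 m, P = 2.116 m (p = P/D = 1.043393); state ← (V=0, rpm=0)
set_airspeed(44.1): V ← 44.1 m/s
throttle_to(8139): rpm ← 8139
final state: V = 44.1 m/s, rpm = 8139 → n = rpm/60 = 135.650000 rev/s
target J* = 0.7887; solve J* = V/(n·D) for n: n = V/(J*·D) = 44.1/(0.7887 × 2.028) = 27.571399 rev/s
rpm = 60·n = 1654.283920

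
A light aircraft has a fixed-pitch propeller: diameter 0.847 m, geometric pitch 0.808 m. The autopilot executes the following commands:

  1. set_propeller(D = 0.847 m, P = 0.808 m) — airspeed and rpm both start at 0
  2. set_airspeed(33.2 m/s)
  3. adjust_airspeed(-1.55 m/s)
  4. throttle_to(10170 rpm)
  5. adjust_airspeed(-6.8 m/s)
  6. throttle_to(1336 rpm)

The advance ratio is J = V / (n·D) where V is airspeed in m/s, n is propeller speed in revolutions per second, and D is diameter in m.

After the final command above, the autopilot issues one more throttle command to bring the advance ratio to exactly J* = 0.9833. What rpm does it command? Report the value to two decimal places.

set_propeller: D = 0.847 m, P = 0.808 m (p = P/D = 0.953955); state ← (V=0, rpm=0)
set_airspeed(33.2): V ← 33.2 m/s
adjust_airspeed(-1.55): V ← 33.2 -1.55 = 31.65 m/s
throttle_to(10170): rpm ← 10170
adjust_airspeed(-6.8): V ← 31.65 -6.8 = 24.85 m/s
throttle_to(1336): rpm ← 1336
final state: V = 24.85 m/s, rpm = 1336 → n = rpm/60 = 22.266667 rev/s
target J* = 0.9833; solve J* = V/(n·D) for n: n = V/(J*·D) = 24.85/(0.9833 × 0.847) = 29.837123 rev/s
rpm = 60·n = 1790.227376

rpm = 1790.23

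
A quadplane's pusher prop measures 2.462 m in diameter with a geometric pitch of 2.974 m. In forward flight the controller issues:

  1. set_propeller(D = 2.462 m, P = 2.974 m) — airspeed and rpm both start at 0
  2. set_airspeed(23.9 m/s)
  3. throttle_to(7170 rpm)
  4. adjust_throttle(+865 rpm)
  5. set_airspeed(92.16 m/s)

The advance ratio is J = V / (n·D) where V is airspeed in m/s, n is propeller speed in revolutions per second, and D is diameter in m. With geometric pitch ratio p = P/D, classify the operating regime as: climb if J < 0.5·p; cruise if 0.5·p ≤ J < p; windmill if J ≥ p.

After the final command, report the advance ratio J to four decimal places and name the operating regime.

J = 0.2795, regime = climb

set_propeller: D = 2.462 m, P = 2.974 m (p = P/D = 1.207961); state ← (V=0, rpm=0)
set_airspeed(23.9): V ← 23.9 m/s
throttle_to(7170): rpm ← 7170
adjust_throttle(+865): rpm ← 7170 +865 = 8035
set_airspeed(92.16): V ← 92.16 m/s
final state: V = 92.16 m/s, rpm = 8035 → n = rpm/60 = 133.916667 rev/s
J = V / (n·D) = 92.16 / (133.916667 × 2.462) = 0.279524
regime bands: climb J<0.6040 | cruise [0.6040, 1.2080) | windmill J≥1.2080
J = 0.2795 → climb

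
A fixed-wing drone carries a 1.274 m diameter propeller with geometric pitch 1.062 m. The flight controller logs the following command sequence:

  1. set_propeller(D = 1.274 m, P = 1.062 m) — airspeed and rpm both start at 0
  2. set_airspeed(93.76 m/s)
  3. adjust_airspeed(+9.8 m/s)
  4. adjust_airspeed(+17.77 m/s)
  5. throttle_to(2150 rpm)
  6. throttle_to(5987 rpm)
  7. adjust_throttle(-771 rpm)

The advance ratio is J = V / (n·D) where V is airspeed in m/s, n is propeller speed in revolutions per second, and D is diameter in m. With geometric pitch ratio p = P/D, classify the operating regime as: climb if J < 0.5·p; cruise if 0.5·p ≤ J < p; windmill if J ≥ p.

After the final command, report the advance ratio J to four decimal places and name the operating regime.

J = 1.0955, regime = windmill

set_propeller: D = 1.274 m, P = 1.062 m (p = P/D = 0.833595); state ← (V=0, rpm=0)
set_airspeed(93.76): V ← 93.76 m/s
adjust_airspeed(+9.8): V ← 93.76 +9.8 = 103.56 m/s
adjust_airspeed(+17.77): V ← 103.56 +17.77 = 121.33 m/s
throttle_to(2150): rpm ← 2150
throttle_to(5987): rpm ← 5987
adjust_throttle(-771): rpm ← 5987 -771 = 5216
final state: V = 121.33 m/s, rpm = 5216 → n = rpm/60 = 86.933333 rev/s
J = V / (n·D) = 121.33 / (86.933333 × 1.274) = 1.095500
regime bands: climb J<0.4168 | cruise [0.4168, 0.8336) | windmill J≥0.8336
J = 1.0955 → windmill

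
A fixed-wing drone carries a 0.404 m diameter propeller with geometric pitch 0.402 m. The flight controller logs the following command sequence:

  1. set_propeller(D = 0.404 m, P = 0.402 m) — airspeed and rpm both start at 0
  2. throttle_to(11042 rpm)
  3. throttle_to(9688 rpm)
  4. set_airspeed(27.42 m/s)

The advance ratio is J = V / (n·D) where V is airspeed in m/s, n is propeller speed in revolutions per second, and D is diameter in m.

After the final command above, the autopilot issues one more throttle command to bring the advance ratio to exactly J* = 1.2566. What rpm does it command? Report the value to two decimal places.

rpm = 3240.71

set_propeller: D = 0.404 m, P = 0.402 m (p = P/D = 0.995050); state ← (V=0, rpm=0)
throttle_to(11042): rpm ← 11042
throttle_to(9688): rpm ← 9688
set_airspeed(27.42): V ← 27.42 m/s
final state: V = 27.42 m/s, rpm = 9688 → n = rpm/60 = 161.466667 rev/s
target J* = 1.2566; solve J* = V/(n·D) for n: n = V/(J*·D) = 27.42/(1.2566 × 0.404) = 54.011847 rev/s
rpm = 60·n = 3240.710829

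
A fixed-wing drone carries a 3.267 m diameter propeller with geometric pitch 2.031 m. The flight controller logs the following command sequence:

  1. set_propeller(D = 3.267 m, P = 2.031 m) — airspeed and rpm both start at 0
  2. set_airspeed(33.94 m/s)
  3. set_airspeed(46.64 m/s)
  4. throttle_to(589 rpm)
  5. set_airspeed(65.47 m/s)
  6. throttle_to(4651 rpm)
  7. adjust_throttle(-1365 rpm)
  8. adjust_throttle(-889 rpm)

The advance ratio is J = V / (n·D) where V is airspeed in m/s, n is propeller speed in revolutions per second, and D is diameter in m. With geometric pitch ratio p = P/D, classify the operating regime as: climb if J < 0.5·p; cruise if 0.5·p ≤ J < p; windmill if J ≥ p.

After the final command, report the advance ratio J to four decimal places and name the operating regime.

set_propeller: D = 3.267 m, P = 2.031 m (p = P/D = 0.621671); state ← (V=0, rpm=0)
set_airspeed(33.94): V ← 33.94 m/s
set_airspeed(46.64): V ← 46.64 m/s
throttle_to(589): rpm ← 589
set_airspeed(65.47): V ← 65.47 m/s
throttle_to(4651): rpm ← 4651
adjust_throttle(-1365): rpm ← 4651 -1365 = 3286
adjust_throttle(-889): rpm ← 3286 -889 = 2397
final state: V = 65.47 m/s, rpm = 2397 → n = rpm/60 = 39.950000 rev/s
J = V / (n·D) = 65.47 / (39.950000 × 3.267) = 0.501622
regime bands: climb J<0.3108 | cruise [0.3108, 0.6217) | windmill J≥0.6217
J = 0.5016 → cruise

J = 0.5016, regime = cruise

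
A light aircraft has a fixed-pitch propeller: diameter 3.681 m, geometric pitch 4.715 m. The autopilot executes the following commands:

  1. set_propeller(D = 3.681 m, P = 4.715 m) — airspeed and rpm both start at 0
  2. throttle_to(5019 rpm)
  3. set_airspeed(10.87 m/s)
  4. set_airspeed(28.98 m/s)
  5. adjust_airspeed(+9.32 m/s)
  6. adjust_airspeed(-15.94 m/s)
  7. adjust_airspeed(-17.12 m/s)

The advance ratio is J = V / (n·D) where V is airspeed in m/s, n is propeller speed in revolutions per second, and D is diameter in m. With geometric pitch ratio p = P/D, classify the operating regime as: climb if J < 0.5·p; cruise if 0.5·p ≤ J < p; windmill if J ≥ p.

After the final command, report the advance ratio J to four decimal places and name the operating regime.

set_propeller: D = 3.681 m, P = 4.715 m (p = P/D = 1.280902); state ← (V=0, rpm=0)
throttle_to(5019): rpm ← 5019
set_airspeed(10.87): V ← 10.87 m/s
set_airspeed(28.98): V ← 28.98 m/s
adjust_airspeed(+9.32): V ← 28.98 +9.32 = 38.3 m/s
adjust_airspeed(-15.94): V ← 38.3 -15.94 = 22.36 m/s
adjust_airspeed(-17.12): V ← 22.36 -17.12 = 5.24 m/s
final state: V = 5.24 m/s, rpm = 5019 → n = rpm/60 = 83.650000 rev/s
J = V / (n·D) = 5.24 / (83.650000 × 3.681) = 0.017018
regime bands: climb J<0.6405 | cruise [0.6405, 1.2809) | windmill J≥1.2809
J = 0.0170 → climb

J = 0.0170, regime = climb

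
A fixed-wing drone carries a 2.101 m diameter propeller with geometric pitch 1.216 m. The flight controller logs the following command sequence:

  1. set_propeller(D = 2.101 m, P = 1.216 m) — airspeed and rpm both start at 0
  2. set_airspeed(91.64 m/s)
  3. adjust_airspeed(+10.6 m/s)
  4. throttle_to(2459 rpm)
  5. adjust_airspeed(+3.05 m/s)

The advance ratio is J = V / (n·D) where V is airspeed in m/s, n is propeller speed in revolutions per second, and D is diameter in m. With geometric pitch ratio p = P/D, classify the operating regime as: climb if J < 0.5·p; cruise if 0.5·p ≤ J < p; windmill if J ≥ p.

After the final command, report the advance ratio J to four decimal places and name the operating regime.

J = 1.2228, regime = windmill

set_propeller: D = 2.101 m, P = 1.216 m (p = P/D = 0.578772); state ← (V=0, rpm=0)
set_airspeed(91.64): V ← 91.64 m/s
adjust_airspeed(+10.6): V ← 91.64 +10.6 = 102.24 m/s
throttle_to(2459): rpm ← 2459
adjust_airspeed(+3.05): V ← 102.24 +3.05 = 105.29 m/s
final state: V = 105.29 m/s, rpm = 2459 → n = rpm/60 = 40.983333 rev/s
J = V / (n·D) = 105.29 / (40.983333 × 2.101) = 1.222795
regime bands: climb J<0.2894 | cruise [0.2894, 0.5788) | windmill J≥0.5788
J = 1.2228 → windmill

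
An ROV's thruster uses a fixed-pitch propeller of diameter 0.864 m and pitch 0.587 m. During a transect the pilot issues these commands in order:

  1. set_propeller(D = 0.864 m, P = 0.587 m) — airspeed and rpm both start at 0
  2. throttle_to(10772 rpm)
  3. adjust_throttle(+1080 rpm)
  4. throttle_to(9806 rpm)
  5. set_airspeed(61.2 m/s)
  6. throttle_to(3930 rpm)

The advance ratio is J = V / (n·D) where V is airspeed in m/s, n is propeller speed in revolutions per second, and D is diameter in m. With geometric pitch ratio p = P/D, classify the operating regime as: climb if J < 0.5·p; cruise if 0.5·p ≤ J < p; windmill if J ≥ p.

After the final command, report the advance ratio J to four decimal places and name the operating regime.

J = 1.0814, regime = windmill

set_propeller: D = 0.864 m, P = 0.587 m (p = P/D = 0.679398); state ← (V=0, rpm=0)
throttle_to(10772): rpm ← 10772
adjust_throttle(+1080): rpm ← 10772 +1080 = 11852
throttle_to(9806): rpm ← 9806
set_airspeed(61.2): V ← 61.2 m/s
throttle_to(3930): rpm ← 3930
final state: V = 61.2 m/s, rpm = 3930 → n = rpm/60 = 65.500000 rev/s
J = V / (n·D) = 61.2 / (65.500000 × 0.864) = 1.081425
regime bands: climb J<0.3397 | cruise [0.3397, 0.6794) | windmill J≥0.6794
J = 1.0814 → windmill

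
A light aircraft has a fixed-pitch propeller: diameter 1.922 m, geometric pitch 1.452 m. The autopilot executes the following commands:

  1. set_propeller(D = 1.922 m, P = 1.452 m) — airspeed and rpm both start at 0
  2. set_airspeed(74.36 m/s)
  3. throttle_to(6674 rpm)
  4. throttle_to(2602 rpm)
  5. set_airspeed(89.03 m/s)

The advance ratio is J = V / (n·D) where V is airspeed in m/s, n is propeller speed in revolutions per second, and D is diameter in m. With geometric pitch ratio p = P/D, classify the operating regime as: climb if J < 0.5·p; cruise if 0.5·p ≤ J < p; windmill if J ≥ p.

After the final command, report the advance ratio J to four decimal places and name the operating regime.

set_propeller: D = 1.922 m, P = 1.452 m (p = P/D = 0.755463); state ← (V=0, rpm=0)
set_airspeed(74.36): V ← 74.36 m/s
throttle_to(6674): rpm ← 6674
throttle_to(2602): rpm ← 2602
set_airspeed(89.03): V ← 89.03 m/s
final state: V = 89.03 m/s, rpm = 2602 → n = rpm/60 = 43.366667 rev/s
J = V / (n·D) = 89.03 / (43.366667 × 1.922) = 1.068137
regime bands: climb J<0.3777 | cruise [0.3777, 0.7555) | windmill J≥0.7555
J = 1.0681 → windmill

J = 1.0681, regime = windmill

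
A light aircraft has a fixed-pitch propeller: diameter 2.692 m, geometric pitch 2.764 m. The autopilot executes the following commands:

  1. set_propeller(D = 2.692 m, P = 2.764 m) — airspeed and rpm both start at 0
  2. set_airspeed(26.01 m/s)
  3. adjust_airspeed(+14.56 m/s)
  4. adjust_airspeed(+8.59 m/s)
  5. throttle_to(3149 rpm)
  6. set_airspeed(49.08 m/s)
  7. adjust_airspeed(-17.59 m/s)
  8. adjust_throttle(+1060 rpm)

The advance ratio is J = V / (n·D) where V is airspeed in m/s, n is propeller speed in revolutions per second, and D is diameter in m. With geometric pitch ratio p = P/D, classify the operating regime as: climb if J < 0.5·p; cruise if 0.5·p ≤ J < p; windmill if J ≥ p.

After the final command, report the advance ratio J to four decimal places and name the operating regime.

J = 0.1668, regime = climb

set_propeller: D = 2.692 m, P = 2.764 m (p = P/D = 1.026746); state ← (V=0, rpm=0)
set_airspeed(26.01): V ← 26.01 m/s
adjust_airspeed(+14.56): V ← 26.01 +14.56 = 40.57 m/s
adjust_airspeed(+8.59): V ← 40.57 +8.59 = 49.16 m/s
throttle_to(3149): rpm ← 3149
set_airspeed(49.08): V ← 49.08 m/s
adjust_airspeed(-17.59): V ← 49.08 -17.59 = 31.49 m/s
adjust_throttle(+1060): rpm ← 3149 +1060 = 4209
final state: V = 31.49 m/s, rpm = 4209 → n = rpm/60 = 70.150000 rev/s
J = V / (n·D) = 31.49 / (70.150000 × 2.692) = 0.166752
regime bands: climb J<0.5134 | cruise [0.5134, 1.0267) | windmill J≥1.0267
J = 0.1668 → climb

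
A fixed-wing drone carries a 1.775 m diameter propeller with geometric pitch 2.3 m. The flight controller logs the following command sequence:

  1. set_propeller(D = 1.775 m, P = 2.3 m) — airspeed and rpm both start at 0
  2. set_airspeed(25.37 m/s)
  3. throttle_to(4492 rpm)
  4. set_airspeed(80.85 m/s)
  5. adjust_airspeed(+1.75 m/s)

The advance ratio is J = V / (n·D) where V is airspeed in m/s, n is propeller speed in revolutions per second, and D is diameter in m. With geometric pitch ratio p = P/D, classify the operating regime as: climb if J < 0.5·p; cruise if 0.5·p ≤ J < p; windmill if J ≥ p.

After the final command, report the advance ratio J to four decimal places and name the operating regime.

set_propeller: D = 1.775 m, P = 2.3 m (p = P/D = 1.295775); state ← (V=0, rpm=0)
set_airspeed(25.37): V ← 25.37 m/s
throttle_to(4492): rpm ← 4492
set_airspeed(80.85): V ← 80.85 m/s
adjust_airspeed(+1.75): V ← 80.85 +1.75 = 82.6 m/s
final state: V = 82.6 m/s, rpm = 4492 → n = rpm/60 = 74.866667 rev/s
J = V / (n·D) = 82.6 / (74.866667 × 1.775) = 0.621575
regime bands: climb J<0.6479 | cruise [0.6479, 1.2958) | windmill J≥1.2958
J = 0.6216 → climb

J = 0.6216, regime = climb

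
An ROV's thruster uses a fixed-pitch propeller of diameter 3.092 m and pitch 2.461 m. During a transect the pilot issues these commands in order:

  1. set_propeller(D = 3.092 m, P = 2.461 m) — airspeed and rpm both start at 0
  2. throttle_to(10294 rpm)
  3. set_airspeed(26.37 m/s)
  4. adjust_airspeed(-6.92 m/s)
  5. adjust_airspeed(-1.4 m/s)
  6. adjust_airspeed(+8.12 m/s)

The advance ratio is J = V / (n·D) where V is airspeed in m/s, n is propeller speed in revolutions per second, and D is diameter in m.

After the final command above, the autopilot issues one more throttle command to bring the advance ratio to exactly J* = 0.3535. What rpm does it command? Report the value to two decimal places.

rpm = 1436.57

set_propeller: D = 3.092 m, P = 2.461 m (p = P/D = 0.795925); state ← (V=0, rpm=0)
throttle_to(10294): rpm ← 10294
set_airspeed(26.37): V ← 26.37 m/s
adjust_airspeed(-6.92): V ← 26.37 -6.92 = 19.45 m/s
adjust_airspeed(-1.4): V ← 19.45 -1.4 = 18.05 m/s
adjust_airspeed(+8.12): V ← 18.05 +8.12 = 26.17 m/s
final state: V = 26.17 m/s, rpm = 10294 → n = rpm/60 = 171.566667 rev/s
target J* = 0.3535; solve J* = V/(n·D) for n: n = V/(J*·D) = 26.17/(0.3535 × 3.092) = 23.942793 rev/s
rpm = 60·n = 1436.567608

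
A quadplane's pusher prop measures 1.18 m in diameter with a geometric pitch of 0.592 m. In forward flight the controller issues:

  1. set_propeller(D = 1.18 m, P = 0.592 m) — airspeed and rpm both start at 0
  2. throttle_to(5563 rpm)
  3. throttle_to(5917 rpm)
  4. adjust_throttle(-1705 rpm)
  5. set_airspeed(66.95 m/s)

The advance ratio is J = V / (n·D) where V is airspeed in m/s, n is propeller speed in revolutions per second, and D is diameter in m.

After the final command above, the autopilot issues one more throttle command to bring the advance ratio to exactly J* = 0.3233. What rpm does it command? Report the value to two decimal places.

rpm = 10529.65

set_propeller: D = 1.18 m, P = 0.592 m (p = P/D = 0.501695); state ← (V=0, rpm=0)
throttle_to(5563): rpm ← 5563
throttle_to(5917): rpm ← 5917
adjust_throttle(-1705): rpm ← 5917 -1705 = 4212
set_airspeed(66.95): V ← 66.95 m/s
final state: V = 66.95 m/s, rpm = 4212 → n = rpm/60 = 70.200000 rev/s
target J* = 0.3233; solve J* = V/(n·D) for n: n = V/(J*·D) = 66.95/(0.3233 × 1.18) = 175.494241 rev/s
rpm = 60·n = 10529.654464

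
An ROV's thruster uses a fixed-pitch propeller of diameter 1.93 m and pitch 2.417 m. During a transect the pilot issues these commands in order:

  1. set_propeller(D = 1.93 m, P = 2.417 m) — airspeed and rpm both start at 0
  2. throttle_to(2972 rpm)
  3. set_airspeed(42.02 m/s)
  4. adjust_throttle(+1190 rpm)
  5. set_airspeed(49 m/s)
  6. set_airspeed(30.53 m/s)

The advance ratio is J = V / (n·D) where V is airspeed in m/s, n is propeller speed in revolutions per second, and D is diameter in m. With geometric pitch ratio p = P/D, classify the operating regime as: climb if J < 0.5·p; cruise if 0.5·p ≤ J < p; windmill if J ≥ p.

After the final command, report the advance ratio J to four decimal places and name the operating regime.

J = 0.2280, regime = climb

set_propeller: D = 1.93 m, P = 2.417 m (p = P/D = 1.252332); state ← (V=0, rpm=0)
throttle_to(2972): rpm ← 2972
set_airspeed(42.02): V ← 42.02 m/s
adjust_throttle(+1190): rpm ← 2972 +1190 = 4162
set_airspeed(49): V ← 49 m/s
set_airspeed(30.53): V ← 30.53 m/s
final state: V = 30.53 m/s, rpm = 4162 → n = rpm/60 = 69.366667 rev/s
J = V / (n·D) = 30.53 / (69.366667 × 1.93) = 0.228044
regime bands: climb J<0.6262 | cruise [0.6262, 1.2523) | windmill J≥1.2523
J = 0.2280 → climb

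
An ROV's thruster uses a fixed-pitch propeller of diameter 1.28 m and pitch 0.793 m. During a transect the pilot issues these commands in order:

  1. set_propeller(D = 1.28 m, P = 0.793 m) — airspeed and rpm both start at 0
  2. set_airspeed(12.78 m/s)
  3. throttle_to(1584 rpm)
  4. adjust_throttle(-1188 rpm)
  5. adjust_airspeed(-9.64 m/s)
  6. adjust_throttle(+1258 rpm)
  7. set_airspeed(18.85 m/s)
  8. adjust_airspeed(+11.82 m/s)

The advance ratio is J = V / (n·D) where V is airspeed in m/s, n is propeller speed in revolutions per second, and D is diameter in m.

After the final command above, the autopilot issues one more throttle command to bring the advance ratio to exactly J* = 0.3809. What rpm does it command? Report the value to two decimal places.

set_propeller: D = 1.28 m, P = 0.793 m (p = P/D = 0.619531); state ← (V=0, rpm=0)
set_airspeed(12.78): V ← 12.78 m/s
throttle_to(1584): rpm ← 1584
adjust_throttle(-1188): rpm ← 1584 -1188 = 396
adjust_airspeed(-9.64): V ← 12.78 -9.64 = 3.14 m/s
adjust_throttle(+1258): rpm ← 396 +1258 = 1654
set_airspeed(18.85): V ← 18.85 m/s
adjust_airspeed(+11.82): V ← 18.85 +11.82 = 30.67 m/s
final state: V = 30.67 m/s, rpm = 1654 → n = rpm/60 = 27.566667 rev/s
target J* = 0.3809; solve J* = V/(n·D) for n: n = V/(J*·D) = 30.67/(0.3809 × 1.28) = 62.906111 rev/s
rpm = 60·n = 3774.366632

rpm = 3774.37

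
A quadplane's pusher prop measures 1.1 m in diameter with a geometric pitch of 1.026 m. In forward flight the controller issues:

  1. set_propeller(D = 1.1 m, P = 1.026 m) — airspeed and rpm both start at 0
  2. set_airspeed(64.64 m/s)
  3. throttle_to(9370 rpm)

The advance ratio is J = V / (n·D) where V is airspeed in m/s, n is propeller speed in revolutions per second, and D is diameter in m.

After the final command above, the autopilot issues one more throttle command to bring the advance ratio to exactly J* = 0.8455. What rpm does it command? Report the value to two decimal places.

set_propeller: D = 1.1 m, P = 1.026 m (p = P/D = 0.932727); state ← (V=0, rpm=0)
set_airspeed(64.64): V ← 64.64 m/s
throttle_to(9370): rpm ← 9370
final state: V = 64.64 m/s, rpm = 9370 → n = rpm/60 = 156.166667 rev/s
target J* = 0.8455; solve J* = V/(n·D) for n: n = V/(J*·D) = 64.64/(0.8455 × 1.1) = 69.501640 rev/s
rpm = 60·n = 4170.098382

rpm = 4170.10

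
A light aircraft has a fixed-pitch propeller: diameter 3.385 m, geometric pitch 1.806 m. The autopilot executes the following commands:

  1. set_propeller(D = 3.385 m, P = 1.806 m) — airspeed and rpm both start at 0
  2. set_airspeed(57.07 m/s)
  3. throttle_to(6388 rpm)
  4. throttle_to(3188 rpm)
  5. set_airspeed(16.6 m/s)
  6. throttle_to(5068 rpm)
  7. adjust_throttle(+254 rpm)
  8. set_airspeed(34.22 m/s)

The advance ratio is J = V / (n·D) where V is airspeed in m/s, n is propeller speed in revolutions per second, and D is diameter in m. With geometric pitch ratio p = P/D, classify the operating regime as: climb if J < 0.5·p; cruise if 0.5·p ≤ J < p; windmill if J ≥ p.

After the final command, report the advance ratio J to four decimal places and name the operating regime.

J = 0.1140, regime = climb

set_propeller: D = 3.385 m, P = 1.806 m (p = P/D = 0.533530); state ← (V=0, rpm=0)
set_airspeed(57.07): V ← 57.07 m/s
throttle_to(6388): rpm ← 6388
throttle_to(3188): rpm ← 3188
set_airspeed(16.6): V ← 16.6 m/s
throttle_to(5068): rpm ← 5068
adjust_throttle(+254): rpm ← 5068 +254 = 5322
set_airspeed(34.22): V ← 34.22 m/s
final state: V = 34.22 m/s, rpm = 5322 → n = rpm/60 = 88.700000 rev/s
J = V / (n·D) = 34.22 / (88.700000 × 3.385) = 0.113972
regime bands: climb J<0.2668 | cruise [0.2668, 0.5335) | windmill J≥0.5335
J = 0.1140 → climb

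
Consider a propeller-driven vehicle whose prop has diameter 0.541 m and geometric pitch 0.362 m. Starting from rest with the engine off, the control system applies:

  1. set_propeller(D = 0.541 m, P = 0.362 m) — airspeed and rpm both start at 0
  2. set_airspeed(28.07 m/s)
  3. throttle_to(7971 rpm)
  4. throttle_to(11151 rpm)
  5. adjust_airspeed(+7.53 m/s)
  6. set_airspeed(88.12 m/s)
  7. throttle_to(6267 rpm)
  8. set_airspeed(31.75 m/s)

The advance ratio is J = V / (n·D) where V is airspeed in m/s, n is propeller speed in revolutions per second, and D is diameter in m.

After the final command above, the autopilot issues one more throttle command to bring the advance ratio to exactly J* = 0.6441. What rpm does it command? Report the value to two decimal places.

rpm = 5466.94

set_propeller: D = 0.541 m, P = 0.362 m (p = P/D = 0.669131); state ← (V=0, rpm=0)
set_airspeed(28.07): V ← 28.07 m/s
throttle_to(7971): rpm ← 7971
throttle_to(11151): rpm ← 11151
adjust_airspeed(+7.53): V ← 28.07 +7.53 = 35.6 m/s
set_airspeed(88.12): V ← 88.12 m/s
throttle_to(6267): rpm ← 6267
set_airspeed(31.75): V ← 31.75 m/s
final state: V = 31.75 m/s, rpm = 6267 → n = rpm/60 = 104.450000 rev/s
target J* = 0.6441; solve J* = V/(n·D) for n: n = V/(J*·D) = 31.75/(0.6441 × 0.541) = 91.115689 rev/s
rpm = 60·n = 5466.941363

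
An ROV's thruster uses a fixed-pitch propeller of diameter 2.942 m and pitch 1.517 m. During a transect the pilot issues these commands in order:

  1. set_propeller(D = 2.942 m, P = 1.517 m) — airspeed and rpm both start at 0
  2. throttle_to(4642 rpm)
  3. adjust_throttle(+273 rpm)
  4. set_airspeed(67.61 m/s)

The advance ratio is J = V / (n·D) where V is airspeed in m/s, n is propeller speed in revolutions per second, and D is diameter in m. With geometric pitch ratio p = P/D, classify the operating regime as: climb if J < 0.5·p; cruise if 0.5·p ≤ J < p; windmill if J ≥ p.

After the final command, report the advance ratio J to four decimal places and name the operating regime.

J = 0.2805, regime = cruise

set_propeller: D = 2.942 m, P = 1.517 m (p = P/D = 0.515636); state ← (V=0, rpm=0)
throttle_to(4642): rpm ← 4642
adjust_throttle(+273): rpm ← 4642 +273 = 4915
set_airspeed(67.61): V ← 67.61 m/s
final state: V = 67.61 m/s, rpm = 4915 → n = rpm/60 = 81.916667 rev/s
J = V / (n·D) = 67.61 / (81.916667 × 2.942) = 0.280541
regime bands: climb J<0.2578 | cruise [0.2578, 0.5156) | windmill J≥0.5156
J = 0.2805 → cruise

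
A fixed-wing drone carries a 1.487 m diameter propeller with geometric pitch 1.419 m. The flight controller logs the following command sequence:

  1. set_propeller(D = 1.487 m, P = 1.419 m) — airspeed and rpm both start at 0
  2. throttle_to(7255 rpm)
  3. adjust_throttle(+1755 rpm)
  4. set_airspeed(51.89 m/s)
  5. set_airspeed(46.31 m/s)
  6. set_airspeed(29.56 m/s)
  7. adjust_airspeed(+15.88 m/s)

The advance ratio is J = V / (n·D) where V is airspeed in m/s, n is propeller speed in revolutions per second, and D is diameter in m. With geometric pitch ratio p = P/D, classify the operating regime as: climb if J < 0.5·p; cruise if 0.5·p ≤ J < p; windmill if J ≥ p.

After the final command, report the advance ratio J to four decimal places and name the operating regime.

set_propeller: D = 1.487 m, P = 1.419 m (p = P/D = 0.954270); state ← (V=0, rpm=0)
throttle_to(7255): rpm ← 7255
adjust_throttle(+1755): rpm ← 7255 +1755 = 9010
set_airspeed(51.89): V ← 51.89 m/s
set_airspeed(46.31): V ← 46.31 m/s
set_airspeed(29.56): V ← 29.56 m/s
adjust_airspeed(+15.88): V ← 29.56 +15.88 = 45.44 m/s
final state: V = 45.44 m/s, rpm = 9010 → n = rpm/60 = 150.166667 rev/s
J = V / (n·D) = 45.44 / (150.166667 × 1.487) = 0.203495
regime bands: climb J<0.4771 | cruise [0.4771, 0.9543) | windmill J≥0.9543
J = 0.2035 → climb

J = 0.2035, regime = climb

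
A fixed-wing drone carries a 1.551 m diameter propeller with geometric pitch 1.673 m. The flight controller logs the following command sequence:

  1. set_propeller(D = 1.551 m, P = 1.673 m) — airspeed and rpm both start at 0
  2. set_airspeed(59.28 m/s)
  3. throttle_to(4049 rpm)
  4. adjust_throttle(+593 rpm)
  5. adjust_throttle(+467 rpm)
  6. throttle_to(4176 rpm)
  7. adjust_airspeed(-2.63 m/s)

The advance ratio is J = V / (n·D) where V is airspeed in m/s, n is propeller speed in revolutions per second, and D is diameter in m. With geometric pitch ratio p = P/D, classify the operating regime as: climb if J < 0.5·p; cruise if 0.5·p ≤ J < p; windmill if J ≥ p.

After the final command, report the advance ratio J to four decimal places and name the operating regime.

set_propeller: D = 1.551 m, P = 1.673 m (p = P/D = 1.078659); state ← (V=0, rpm=0)
set_airspeed(59.28): V ← 59.28 m/s
throttle_to(4049): rpm ← 4049
adjust_throttle(+593): rpm ← 4049 +593 = 4642
adjust_throttle(+467): rpm ← 4642 +467 = 5109
throttle_to(4176): rpm ← 4176
adjust_airspeed(-2.63): V ← 59.28 -2.63 = 56.65 m/s
final state: V = 56.65 m/s, rpm = 4176 → n = rpm/60 = 69.600000 rev/s
J = V / (n·D) = 56.65 / (69.600000 × 1.551) = 0.524782
regime bands: climb J<0.5393 | cruise [0.5393, 1.0787) | windmill J≥1.0787
J = 0.5248 → climb

J = 0.5248, regime = climb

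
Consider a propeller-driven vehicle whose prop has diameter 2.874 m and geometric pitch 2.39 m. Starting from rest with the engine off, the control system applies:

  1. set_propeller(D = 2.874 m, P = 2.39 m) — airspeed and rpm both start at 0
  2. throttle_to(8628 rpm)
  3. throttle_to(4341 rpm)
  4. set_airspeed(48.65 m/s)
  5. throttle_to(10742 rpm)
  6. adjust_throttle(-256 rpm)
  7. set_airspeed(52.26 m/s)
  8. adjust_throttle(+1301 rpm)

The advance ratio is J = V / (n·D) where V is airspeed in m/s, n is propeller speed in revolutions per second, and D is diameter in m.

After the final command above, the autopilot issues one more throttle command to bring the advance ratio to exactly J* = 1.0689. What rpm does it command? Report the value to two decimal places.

set_propeller: D = 2.874 m, P = 2.39 m (p = P/D = 0.831594); state ← (V=0, rpm=0)
throttle_to(8628): rpm ← 8628
throttle_to(4341): rpm ← 4341
set_airspeed(48.65): V ← 48.65 m/s
throttle_to(10742): rpm ← 10742
adjust_throttle(-256): rpm ← 10742 -256 = 10486
set_airspeed(52.26): V ← 52.26 m/s
adjust_throttle(+1301): rpm ← 10486 +1301 = 11787
final state: V = 52.26 m/s, rpm = 11787 → n = rpm/60 = 196.450000 rev/s
target J* = 1.0689; solve J* = V/(n·D) for n: n = V/(J*·D) = 52.26/(1.0689 × 2.874) = 17.011616 rev/s
rpm = 60·n = 1020.696945

rpm = 1020.70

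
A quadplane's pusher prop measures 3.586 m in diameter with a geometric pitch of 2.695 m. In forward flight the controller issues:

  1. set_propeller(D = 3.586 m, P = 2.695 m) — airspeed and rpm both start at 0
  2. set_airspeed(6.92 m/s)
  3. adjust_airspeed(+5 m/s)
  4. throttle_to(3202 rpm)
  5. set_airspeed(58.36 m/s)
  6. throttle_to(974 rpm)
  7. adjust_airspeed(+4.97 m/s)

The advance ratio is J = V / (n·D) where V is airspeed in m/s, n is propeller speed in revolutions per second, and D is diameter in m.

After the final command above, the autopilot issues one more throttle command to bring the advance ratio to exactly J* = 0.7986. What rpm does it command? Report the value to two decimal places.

set_propeller: D = 3.586 m, P = 2.695 m (p = P/D = 0.751534); state ← (V=0, rpm=0)
set_airspeed(6.92): V ← 6.92 m/s
adjust_airspeed(+5): V ← 6.92 +5 = 11.92 m/s
throttle_to(3202): rpm ← 3202
set_airspeed(58.36): V ← 58.36 m/s
throttle_to(974): rpm ← 974
adjust_airspeed(+4.97): V ← 58.36 +4.97 = 63.33 m/s
final state: V = 63.33 m/s, rpm = 974 → n = rpm/60 = 16.233333 rev/s
target J* = 0.7986; solve J* = V/(n·D) for n: n = V/(J*·D) = 63.33/(0.7986 × 3.586) = 22.114132 rev/s
rpm = 60·n = 1326.847918

rpm = 1326.85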